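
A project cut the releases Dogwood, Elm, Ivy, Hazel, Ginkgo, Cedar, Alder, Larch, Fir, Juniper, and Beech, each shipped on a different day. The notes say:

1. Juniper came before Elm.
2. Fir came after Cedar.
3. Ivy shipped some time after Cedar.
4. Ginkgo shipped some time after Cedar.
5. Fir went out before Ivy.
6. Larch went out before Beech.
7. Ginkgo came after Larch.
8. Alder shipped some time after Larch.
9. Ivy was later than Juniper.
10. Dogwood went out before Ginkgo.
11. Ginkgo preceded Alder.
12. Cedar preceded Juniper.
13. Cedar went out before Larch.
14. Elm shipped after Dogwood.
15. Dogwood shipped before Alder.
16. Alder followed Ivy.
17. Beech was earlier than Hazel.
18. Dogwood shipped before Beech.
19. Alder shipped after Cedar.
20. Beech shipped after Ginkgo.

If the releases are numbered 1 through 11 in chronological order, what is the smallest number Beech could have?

5

Cedar, Dogwood, Ginkgo, and Larch must all come before Beech — 4 forced predecessors.
Nothing else is forced ahead of Beech, so its earliest slot is position 4 + 1 = 5.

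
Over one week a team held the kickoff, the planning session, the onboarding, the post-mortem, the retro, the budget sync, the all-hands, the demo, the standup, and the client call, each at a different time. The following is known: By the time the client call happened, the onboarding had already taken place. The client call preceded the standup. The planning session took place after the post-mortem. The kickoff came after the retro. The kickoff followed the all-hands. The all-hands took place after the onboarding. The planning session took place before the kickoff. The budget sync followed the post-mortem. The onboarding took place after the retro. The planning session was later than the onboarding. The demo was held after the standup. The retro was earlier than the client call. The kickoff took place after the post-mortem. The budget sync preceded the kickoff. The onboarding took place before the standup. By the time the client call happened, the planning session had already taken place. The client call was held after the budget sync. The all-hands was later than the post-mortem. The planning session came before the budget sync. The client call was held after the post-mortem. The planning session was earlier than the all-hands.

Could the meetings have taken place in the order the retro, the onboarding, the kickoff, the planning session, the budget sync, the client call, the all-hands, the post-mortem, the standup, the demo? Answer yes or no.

no

The constraints require the post-mortem before the all-hands, but in the proposed sequence the all-hands appears ahead of the post-mortem. That one violation is enough.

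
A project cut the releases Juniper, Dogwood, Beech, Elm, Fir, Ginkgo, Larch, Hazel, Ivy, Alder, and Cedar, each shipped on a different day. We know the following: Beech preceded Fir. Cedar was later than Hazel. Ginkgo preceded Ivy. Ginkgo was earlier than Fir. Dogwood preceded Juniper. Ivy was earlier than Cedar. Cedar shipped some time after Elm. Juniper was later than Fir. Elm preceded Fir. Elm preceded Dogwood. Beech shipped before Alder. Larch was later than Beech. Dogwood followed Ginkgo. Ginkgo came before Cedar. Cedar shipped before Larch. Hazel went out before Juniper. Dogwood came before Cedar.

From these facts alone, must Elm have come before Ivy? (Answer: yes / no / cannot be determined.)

cannot be determined

No chain of stated constraints runs from Elm to Ivy, and none runs from Ivy to Elm either.
So the relative order of Elm and Ivy is not fixed by the given facts.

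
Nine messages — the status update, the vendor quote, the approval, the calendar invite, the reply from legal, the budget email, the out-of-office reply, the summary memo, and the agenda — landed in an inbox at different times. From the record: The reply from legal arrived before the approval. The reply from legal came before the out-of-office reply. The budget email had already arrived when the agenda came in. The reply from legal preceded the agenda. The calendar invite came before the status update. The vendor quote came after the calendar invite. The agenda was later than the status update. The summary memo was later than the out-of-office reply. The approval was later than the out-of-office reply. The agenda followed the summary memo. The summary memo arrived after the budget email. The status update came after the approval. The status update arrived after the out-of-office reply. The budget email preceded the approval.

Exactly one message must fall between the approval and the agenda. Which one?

Tracing the constraints gives the approval → the status update → the agenda, so the status update sits after the approval and before the agenda.
No other message is forced both after the approval and before the agenda.

the status update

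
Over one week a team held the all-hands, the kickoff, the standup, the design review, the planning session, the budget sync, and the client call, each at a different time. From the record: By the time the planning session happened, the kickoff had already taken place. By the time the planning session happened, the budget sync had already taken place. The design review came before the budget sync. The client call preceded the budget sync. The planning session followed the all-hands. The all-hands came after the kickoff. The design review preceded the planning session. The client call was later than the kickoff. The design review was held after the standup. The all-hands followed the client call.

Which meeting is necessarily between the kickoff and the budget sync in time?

Tracing the constraints gives the kickoff → the client call → the budget sync, so the client call sits after the kickoff and before the budget sync.
No other meeting is forced both after the kickoff and before the budget sync.

the client call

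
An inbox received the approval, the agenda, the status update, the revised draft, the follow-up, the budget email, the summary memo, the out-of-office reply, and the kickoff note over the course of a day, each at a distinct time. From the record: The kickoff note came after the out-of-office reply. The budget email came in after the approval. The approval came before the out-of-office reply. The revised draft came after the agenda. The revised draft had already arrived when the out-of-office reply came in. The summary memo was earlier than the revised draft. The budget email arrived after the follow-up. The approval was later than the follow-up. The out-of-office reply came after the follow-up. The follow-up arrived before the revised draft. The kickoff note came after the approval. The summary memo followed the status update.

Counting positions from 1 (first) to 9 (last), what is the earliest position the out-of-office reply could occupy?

7

The agenda, the approval, the follow-up, the revised draft, the status update, and the summary memo must all come before the out-of-office reply — 6 forced predecessors.
Nothing else is forced ahead of the out-of-office reply, so its earliest slot is position 6 + 1 = 7.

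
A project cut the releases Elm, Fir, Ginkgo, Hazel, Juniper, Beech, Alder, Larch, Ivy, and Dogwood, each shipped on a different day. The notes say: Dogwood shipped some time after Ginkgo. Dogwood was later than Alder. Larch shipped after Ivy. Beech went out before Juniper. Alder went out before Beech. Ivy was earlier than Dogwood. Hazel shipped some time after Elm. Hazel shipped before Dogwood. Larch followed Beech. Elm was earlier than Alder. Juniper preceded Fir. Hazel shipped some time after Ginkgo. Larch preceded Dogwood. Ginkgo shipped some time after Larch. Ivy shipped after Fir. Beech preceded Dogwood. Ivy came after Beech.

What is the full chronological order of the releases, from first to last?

The constraints fix every adjacent pair, so only one ordering works:
Elm → Alder → Beech → Juniper → Fir → Ivy → Larch → Ginkgo → Hazel → Dogwood.

Elm, Alder, Beech, Juniper, Fir, Ivy, Larch, Ginkgo, Hazel, Dogwood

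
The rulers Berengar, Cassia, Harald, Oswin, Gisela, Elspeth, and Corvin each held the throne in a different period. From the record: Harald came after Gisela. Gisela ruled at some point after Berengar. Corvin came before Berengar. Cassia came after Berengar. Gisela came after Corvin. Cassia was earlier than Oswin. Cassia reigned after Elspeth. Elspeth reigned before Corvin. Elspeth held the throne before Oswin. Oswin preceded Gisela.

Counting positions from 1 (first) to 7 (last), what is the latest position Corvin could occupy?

2

Corvin must come before Berengar, Cassia, Gisela, Harald, and Oswin — 5 rulers forced after them.
Everything else can be placed before Corvin in some valid order, so Corvin can sit as late as position 7 − 5 = 2.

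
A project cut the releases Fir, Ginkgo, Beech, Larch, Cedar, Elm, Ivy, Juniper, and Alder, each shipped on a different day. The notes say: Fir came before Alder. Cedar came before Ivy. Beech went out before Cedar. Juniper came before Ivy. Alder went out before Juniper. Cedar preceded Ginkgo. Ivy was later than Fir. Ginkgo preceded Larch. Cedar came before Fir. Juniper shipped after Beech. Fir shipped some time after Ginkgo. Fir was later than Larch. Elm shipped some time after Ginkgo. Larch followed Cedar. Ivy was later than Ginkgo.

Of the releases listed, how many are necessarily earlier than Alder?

Directly stated before Alder: Fir.
Beech reaches Alder via Beech → Cedar → Fir → Alder.
Cedar reaches Alder via Cedar → Fir → Alder.
Ginkgo reaches Alder via Ginkgo → Fir → Alder.
Likewise Larch reaches Alder by chaining the stated constraints.
No chain forces Elm (or any of the others) ahead of Alder.
That's Beech, Cedar, Fir, Ginkgo, and Larch — 5 in all.

5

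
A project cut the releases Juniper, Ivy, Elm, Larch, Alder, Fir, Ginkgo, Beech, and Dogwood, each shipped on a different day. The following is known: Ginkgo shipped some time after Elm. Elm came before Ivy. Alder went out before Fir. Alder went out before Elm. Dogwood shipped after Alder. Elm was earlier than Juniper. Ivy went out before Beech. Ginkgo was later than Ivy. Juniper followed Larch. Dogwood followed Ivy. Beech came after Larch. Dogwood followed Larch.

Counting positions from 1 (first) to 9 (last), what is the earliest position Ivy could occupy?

Alder and Elm must both come before Ivy — 2 forced predecessors.
Nothing else is forced ahead of Ivy, so its earliest slot is position 2 + 1 = 3.

3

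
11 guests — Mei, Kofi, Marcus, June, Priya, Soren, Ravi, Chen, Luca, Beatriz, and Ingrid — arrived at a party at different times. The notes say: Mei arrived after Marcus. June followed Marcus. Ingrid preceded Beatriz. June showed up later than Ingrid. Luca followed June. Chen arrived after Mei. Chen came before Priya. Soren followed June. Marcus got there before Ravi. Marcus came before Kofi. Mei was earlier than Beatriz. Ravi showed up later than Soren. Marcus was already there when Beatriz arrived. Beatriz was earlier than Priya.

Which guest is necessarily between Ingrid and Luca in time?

Tracing the constraints gives Ingrid → June → Luca, so June sits after Ingrid and before Luca.
No other guest is forced both after Ingrid and before Luca.

June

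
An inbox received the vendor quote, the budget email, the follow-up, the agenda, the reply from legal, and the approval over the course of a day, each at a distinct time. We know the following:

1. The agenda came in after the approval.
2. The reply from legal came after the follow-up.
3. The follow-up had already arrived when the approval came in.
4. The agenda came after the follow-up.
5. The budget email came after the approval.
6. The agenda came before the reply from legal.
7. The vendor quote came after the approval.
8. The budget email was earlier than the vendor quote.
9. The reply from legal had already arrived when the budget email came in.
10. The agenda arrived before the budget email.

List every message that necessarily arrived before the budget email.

Directly stated before the budget email: the agenda, the approval, and the reply from legal.
The follow-up reaches the budget email via the follow-up → the approval → the budget email.

the agenda, the approval, the follow-up, the reply from legal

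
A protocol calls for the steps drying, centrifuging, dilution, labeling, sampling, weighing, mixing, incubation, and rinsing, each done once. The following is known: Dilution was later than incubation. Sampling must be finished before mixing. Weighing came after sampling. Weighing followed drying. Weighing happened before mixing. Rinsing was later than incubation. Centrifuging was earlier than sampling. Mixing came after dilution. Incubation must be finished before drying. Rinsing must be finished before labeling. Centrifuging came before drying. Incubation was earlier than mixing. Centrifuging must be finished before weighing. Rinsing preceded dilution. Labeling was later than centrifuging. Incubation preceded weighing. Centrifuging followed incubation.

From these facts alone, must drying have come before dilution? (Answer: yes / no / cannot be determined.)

cannot be determined

No chain of stated constraints runs from drying to dilution, and none runs from dilution to drying either.
So the relative order of drying and dilution is not fixed by the given facts.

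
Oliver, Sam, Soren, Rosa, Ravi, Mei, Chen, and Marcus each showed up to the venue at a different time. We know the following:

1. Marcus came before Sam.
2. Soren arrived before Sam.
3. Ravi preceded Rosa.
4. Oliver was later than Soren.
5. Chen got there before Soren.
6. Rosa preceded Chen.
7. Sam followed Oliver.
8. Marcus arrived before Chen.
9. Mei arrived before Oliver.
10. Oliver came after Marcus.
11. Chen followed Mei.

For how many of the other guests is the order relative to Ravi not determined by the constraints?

2

Forced after Ravi: Chen, Oliver, Rosa, Sam, and Soren.
That leaves Marcus and Mei with no forced order relative to Ravi — 2.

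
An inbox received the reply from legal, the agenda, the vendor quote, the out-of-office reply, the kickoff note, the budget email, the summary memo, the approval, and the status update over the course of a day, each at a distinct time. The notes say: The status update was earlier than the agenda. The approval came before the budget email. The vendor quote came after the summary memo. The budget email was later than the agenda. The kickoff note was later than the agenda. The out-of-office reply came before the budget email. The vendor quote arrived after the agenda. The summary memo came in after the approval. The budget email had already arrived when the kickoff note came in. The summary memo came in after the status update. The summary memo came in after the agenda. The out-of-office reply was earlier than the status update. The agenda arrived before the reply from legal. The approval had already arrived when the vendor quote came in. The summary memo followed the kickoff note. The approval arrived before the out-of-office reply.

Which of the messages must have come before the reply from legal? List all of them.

Directly stated before the reply from legal: the agenda.
The approval reaches the reply from legal via the approval → the out-of-office reply → the status update → the agenda → the reply from legal.
The out-of-office reply reaches the reply from legal via the out-of-office reply → the status update → the agenda → the reply from legal.
The status update reaches the reply from legal via the status update → the agenda → the reply from legal.
No chain forces the vendor quote (or any of the others) ahead of the reply from legal.

the agenda, the approval, the out-of-office reply, the status update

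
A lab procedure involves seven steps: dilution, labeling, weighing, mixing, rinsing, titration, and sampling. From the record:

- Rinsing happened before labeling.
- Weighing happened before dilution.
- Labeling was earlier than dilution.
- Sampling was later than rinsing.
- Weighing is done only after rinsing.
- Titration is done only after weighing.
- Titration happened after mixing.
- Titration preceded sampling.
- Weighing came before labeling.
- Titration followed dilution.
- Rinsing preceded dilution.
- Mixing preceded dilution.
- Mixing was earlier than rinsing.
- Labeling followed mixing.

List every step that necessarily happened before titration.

Directly stated before titration: dilution, mixing, and weighing.
Labeling reaches titration via labeling → dilution → titration.
Rinsing reaches titration via rinsing → dilution → titration.
No chain forces sampling ahead of titration.

dilution, labeling, mixing, rinsing, weighing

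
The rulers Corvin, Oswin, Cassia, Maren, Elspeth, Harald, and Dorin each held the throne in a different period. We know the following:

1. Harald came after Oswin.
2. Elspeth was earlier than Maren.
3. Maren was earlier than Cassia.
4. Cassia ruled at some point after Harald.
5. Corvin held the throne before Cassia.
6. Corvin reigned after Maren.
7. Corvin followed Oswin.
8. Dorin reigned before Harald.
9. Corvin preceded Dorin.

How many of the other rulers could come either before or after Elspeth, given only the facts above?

Forced after Elspeth: Cassia, Corvin, Dorin, Harald, and Maren.
That leaves Oswin with no forced order relative to Elspeth — 1.

1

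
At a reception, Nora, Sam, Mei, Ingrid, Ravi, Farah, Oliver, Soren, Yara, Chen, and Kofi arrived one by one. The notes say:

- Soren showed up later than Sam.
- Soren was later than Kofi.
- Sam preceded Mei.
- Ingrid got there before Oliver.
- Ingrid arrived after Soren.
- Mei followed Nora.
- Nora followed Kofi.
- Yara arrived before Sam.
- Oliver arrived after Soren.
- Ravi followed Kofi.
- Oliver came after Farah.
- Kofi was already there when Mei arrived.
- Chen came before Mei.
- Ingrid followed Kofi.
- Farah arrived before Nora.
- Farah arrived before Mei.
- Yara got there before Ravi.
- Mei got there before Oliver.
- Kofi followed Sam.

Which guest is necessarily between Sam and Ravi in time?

Kofi

Tracing the constraints gives Sam → Kofi → Ravi, so Kofi sits after Sam and before Ravi.
No other guest is forced both after Sam and before Ravi.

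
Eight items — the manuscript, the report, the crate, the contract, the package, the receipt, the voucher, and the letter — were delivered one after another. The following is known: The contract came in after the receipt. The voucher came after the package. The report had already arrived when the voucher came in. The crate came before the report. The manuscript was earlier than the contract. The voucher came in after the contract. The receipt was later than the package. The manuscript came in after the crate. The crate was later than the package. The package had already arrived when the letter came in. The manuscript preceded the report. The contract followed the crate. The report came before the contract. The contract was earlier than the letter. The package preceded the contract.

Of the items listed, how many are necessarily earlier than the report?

Directly stated before the report: the crate and the manuscript.
The package reaches the report via the package → the crate → the report.
That's the crate, the manuscript, and the package — 3 in all.

3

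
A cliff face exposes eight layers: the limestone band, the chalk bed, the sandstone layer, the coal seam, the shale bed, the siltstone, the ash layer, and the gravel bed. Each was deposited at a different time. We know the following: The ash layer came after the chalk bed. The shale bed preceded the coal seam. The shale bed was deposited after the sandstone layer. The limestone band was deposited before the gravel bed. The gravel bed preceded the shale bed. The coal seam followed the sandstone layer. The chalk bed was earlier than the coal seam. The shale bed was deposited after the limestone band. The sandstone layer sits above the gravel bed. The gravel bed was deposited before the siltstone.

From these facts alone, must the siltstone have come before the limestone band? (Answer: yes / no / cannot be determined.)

no

Tracing the constraints gives the limestone band → the gravel bed → the siltstone, so the limestone band must come before the siltstone.
That means the siltstone cannot be before the limestone band.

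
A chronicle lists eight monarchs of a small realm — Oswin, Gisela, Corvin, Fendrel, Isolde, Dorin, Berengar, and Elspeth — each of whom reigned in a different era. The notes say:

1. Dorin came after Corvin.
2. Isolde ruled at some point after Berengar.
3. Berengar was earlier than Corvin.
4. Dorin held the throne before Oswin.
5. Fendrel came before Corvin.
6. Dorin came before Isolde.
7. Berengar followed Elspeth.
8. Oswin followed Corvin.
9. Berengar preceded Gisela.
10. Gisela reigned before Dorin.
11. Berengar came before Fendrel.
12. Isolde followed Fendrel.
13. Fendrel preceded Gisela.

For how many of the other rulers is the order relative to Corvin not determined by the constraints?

Forced before Corvin: Berengar, Elspeth, and Fendrel; forced after Corvin: Dorin, Isolde, and Oswin.
That leaves Gisela with no forced order relative to Corvin — 1.

1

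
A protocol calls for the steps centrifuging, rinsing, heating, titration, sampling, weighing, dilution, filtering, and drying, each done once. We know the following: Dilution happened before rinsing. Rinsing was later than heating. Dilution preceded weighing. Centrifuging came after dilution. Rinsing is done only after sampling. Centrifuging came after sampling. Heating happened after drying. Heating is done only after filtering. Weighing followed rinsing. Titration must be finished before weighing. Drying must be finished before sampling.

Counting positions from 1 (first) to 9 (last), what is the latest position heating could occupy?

7

Heating must come before rinsing and weighing — 2 steps forced after it.
Everything else can be placed before heating in some valid order, so heating can sit as late as position 9 − 2 = 7.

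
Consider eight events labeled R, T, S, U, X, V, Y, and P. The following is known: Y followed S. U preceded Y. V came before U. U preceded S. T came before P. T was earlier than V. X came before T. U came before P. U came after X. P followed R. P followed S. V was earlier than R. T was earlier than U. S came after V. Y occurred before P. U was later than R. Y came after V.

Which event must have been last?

P

Every other event has a chain of constraints placing it before P, so P is last.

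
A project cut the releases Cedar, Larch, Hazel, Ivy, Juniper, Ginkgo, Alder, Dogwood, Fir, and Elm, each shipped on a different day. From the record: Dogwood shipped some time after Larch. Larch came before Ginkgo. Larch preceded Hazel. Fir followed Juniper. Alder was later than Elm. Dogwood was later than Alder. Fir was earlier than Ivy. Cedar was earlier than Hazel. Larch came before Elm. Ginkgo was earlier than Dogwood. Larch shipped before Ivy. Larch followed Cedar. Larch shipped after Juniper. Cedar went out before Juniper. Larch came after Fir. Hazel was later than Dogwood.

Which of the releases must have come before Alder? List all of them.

Directly stated before Alder: Elm.
Cedar reaches Alder via Cedar → Larch → Elm → Alder.
Fir reaches Alder via Fir → Larch → Elm → Alder.
Juniper reaches Alder via Juniper → Larch → Elm → Alder.
Likewise Larch reaches Alder by chaining the stated constraints.

Cedar, Elm, Fir, Juniper, Larch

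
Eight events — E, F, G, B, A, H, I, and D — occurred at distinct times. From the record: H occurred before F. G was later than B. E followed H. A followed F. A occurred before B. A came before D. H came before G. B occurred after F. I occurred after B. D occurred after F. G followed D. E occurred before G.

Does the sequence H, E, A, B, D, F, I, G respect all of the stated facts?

The constraints require F before A, but in the proposed sequence A appears ahead of F. That one violation is enough.

no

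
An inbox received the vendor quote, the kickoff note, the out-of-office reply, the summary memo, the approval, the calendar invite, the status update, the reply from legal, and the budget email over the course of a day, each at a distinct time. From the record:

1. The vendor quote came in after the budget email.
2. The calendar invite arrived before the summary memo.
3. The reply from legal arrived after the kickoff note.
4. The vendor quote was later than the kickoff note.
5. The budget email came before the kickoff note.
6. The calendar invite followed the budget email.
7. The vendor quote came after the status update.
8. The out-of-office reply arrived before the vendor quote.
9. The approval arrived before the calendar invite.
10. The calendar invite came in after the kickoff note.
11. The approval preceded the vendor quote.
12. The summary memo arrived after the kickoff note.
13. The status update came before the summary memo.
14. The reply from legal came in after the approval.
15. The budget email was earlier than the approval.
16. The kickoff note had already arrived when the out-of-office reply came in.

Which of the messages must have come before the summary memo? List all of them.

the approval, the budget email, the calendar invite, the kickoff note, the status update

Directly stated before the summary memo: the calendar invite, the kickoff note, and the status update.
The approval reaches the summary memo via the approval → the calendar invite → the summary memo.
The budget email reaches the summary memo via the budget email → the kickoff note → the summary memo.
No chain forces the out-of-office reply (or any of the others) ahead of the summary memo.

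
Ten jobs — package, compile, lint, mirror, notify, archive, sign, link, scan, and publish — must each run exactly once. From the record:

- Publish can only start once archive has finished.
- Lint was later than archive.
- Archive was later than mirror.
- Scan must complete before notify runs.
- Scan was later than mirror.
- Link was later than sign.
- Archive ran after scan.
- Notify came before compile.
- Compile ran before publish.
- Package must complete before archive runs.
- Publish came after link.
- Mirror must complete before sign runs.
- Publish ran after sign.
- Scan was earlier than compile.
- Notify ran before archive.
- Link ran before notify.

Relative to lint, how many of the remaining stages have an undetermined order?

Forced before lint: archive, link, mirror, notify, package, scan, and sign.
That leaves compile and publish with no forced order relative to lint — 2.

2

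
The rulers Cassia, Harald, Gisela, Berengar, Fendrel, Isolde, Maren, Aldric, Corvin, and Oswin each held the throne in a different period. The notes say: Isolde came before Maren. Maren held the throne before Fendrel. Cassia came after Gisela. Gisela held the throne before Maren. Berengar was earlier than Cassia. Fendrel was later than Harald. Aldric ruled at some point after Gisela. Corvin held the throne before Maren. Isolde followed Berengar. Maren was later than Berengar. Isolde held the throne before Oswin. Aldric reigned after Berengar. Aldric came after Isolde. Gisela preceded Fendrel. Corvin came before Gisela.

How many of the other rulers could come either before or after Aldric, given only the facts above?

Forced before Aldric: Berengar, Corvin, Gisela, and Isolde.
That leaves Cassia, Fendrel, Harald, Maren, and Oswin with no forced order relative to Aldric — 5.

5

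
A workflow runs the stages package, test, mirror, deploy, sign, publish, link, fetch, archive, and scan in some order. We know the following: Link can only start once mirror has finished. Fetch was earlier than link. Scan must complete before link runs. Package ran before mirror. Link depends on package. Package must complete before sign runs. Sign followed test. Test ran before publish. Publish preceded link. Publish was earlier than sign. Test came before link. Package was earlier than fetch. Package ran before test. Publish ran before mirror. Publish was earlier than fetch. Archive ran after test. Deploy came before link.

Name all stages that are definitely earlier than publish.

package, test

Directly stated before publish: test.
Package reaches publish via package → test → publish.
No chain forces link (or any of the others) ahead of publish.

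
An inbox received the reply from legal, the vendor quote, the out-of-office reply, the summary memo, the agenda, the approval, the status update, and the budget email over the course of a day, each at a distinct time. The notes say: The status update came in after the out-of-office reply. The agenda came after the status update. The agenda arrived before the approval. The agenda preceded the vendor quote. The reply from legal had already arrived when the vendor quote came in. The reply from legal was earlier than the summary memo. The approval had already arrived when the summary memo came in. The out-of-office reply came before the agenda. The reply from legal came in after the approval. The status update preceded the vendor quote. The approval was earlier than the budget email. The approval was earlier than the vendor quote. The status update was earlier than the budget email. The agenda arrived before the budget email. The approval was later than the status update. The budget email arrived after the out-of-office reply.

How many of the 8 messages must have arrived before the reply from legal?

4

Directly stated before the reply from legal: the approval.
The agenda reaches the reply from legal via the agenda → the approval → the reply from legal.
The out-of-office reply reaches the reply from legal via the out-of-office reply → the agenda → the approval → the reply from legal.
The status update reaches the reply from legal via the status update → the approval → the reply from legal.
No chain forces the summary memo (or any of the others) ahead of the reply from legal.
That's the agenda, the approval, the out-of-office reply, and the status update — 4 in all.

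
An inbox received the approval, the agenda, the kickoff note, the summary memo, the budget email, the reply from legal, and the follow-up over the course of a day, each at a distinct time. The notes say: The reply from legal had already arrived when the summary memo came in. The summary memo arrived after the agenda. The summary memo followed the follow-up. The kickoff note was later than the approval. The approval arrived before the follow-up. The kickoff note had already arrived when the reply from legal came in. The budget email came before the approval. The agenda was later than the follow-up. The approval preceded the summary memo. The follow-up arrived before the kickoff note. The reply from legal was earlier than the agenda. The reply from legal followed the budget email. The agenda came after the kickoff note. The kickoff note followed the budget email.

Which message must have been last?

the summary memo

Every other message has a chain of constraints placing it before the summary memo, so the summary memo is last.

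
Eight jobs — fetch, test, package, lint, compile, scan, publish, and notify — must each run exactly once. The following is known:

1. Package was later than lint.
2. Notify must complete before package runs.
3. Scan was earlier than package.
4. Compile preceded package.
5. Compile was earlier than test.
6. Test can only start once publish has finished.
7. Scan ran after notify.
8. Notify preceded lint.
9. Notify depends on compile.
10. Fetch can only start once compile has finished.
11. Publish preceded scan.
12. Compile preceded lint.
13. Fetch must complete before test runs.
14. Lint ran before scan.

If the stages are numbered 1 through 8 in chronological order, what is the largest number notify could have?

Notify must come before lint, package, and scan — 3 stages forced after it.
Everything else can be placed before notify in some valid order, so notify can sit as late as position 8 − 3 = 5.

5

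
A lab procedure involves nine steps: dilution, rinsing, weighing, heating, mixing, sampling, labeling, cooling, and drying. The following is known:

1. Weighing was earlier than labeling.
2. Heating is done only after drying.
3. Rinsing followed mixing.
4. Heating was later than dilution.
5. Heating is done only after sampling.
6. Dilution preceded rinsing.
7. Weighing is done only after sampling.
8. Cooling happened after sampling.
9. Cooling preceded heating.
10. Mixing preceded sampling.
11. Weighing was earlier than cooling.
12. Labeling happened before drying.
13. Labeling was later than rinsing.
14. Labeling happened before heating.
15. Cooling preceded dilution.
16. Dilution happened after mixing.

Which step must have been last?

heating

Every other step has a chain of constraints placing it before heating, so heating is last.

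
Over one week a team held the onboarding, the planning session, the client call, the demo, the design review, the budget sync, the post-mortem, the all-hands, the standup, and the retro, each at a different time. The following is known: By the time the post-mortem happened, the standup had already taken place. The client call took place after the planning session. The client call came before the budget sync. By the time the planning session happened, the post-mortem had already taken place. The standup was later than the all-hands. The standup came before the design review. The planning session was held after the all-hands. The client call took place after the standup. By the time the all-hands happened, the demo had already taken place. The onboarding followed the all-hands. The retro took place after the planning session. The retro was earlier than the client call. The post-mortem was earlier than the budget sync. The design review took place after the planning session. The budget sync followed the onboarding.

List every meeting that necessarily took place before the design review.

the all-hands, the demo, the planning session, the post-mortem, the standup

Directly stated before the design review: the planning session and the standup.
The all-hands reaches the design review via the all-hands → the standup → the design review.
The demo reaches the design review via the demo → the all-hands → the standup → the design review.
The post-mortem reaches the design review via the post-mortem → the planning session → the design review.
No chain forces the onboarding (or any of the others) ahead of the design review.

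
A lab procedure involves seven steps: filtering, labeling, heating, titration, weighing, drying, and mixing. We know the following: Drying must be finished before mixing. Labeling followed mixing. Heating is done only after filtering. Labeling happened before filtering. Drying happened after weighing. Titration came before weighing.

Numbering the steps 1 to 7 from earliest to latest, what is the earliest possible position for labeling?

Drying, mixing, titration, and weighing must all come before labeling — 4 forced predecessors.
Nothing else is forced ahead of labeling, so its earliest slot is position 4 + 1 = 5.

5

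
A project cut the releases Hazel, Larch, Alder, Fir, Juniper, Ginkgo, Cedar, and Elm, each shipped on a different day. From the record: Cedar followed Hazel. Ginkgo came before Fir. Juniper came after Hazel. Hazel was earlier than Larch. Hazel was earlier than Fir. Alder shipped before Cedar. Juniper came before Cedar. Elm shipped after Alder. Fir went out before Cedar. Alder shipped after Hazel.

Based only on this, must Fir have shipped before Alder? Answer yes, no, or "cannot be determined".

No chain of stated constraints runs from Fir to Alder, and none runs from Alder to Fir either.
So the relative order of Fir and Alder is not fixed by the given facts.

cannot be determined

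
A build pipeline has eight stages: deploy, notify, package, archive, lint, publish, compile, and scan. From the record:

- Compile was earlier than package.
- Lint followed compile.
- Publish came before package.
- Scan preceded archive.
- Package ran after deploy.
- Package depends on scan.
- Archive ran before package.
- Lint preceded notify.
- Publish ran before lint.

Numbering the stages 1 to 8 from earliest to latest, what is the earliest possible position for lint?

Compile and publish must both come before lint — 2 forced predecessors.
Nothing else is forced ahead of lint, so its earliest slot is position 2 + 1 = 3.

3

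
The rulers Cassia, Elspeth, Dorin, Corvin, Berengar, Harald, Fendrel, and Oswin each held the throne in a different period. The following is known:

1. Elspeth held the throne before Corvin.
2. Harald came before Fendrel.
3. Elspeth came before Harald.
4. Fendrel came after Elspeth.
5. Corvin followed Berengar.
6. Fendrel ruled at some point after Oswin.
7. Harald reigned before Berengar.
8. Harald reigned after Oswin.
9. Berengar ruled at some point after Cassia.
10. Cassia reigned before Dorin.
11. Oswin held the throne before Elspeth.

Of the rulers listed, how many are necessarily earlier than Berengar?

Directly stated before Berengar: Cassia and Harald.
Elspeth reaches Berengar via Elspeth → Harald → Berengar.
Oswin reaches Berengar via Oswin → Harald → Berengar.
That's Cassia, Elspeth, Harald, and Oswin — 4 in all.

4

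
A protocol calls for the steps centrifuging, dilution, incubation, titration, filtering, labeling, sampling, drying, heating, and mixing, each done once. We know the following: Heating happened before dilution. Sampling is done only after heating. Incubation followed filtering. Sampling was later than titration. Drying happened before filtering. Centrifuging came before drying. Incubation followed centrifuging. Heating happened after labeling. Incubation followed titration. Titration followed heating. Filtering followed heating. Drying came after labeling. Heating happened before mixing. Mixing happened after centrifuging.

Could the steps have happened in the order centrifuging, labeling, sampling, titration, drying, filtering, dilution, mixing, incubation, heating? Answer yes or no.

no

The constraints require heating before titration, but in the proposed sequence titration appears ahead of heating. That one violation is enough.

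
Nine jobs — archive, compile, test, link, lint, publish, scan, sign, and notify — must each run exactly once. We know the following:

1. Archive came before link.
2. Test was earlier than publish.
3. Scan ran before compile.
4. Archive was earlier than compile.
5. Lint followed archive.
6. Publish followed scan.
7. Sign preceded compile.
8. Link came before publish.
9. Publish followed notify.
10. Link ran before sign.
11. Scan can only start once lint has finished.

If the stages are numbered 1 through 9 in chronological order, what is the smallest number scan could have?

Archive and lint must both come before scan — 2 forced predecessors.
Nothing else is forced ahead of scan, so its earliest slot is position 2 + 1 = 3.

3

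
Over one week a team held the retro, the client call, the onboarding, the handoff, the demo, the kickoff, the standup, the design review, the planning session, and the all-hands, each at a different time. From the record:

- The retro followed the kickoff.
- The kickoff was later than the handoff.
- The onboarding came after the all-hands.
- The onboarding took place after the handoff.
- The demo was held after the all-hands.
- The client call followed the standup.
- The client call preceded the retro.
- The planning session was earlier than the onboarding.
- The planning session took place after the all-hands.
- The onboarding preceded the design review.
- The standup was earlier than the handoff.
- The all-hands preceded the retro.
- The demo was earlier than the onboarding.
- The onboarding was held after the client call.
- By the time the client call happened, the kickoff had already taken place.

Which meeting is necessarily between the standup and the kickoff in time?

the handoff

Tracing the constraints gives the standup → the handoff → the kickoff, so the handoff sits after the standup and before the kickoff.
No other meeting is forced both after the standup and before the kickoff.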